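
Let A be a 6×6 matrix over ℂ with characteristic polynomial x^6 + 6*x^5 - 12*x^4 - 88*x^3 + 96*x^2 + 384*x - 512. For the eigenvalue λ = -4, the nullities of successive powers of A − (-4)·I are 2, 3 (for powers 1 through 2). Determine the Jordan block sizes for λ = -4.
Block sizes for λ = -4: [2, 1]

From the dimensions of kernels of powers, the number of Jordan blocks of size at least j is d_j − d_{j−1} where d_j = dim ker(N^j) (with d_0 = 0). Computing the differences gives [2, 1].
The number of blocks of size exactly k is (#blocks of size ≥ k) − (#blocks of size ≥ k + 1), so the partition is: 1 block(s) of size 1, 1 block(s) of size 2.
In nonincreasing order the block sizes are [2, 1].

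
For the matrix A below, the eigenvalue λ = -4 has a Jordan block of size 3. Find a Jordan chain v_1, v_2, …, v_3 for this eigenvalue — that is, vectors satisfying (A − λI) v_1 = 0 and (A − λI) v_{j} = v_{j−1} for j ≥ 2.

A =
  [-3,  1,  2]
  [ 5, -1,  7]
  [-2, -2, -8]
A Jordan chain for λ = -4 of length 3:
v_1 = (2, 6, -4)ᵀ
v_2 = (1, 5, -2)ᵀ
v_3 = (1, 0, 0)ᵀ

Let N = A − (-4)·I. We want v_3 with N^3 v_3 = 0 but N^2 v_3 ≠ 0; then v_{j-1} := N · v_j for j = 3, …, 2.

Pick v_3 = (1, 0, 0)ᵀ.
Then v_2 = N · v_3 = (1, 5, -2)ᵀ.
Then v_1 = N · v_2 = (2, 6, -4)ᵀ.

Sanity check: (A − (-4)·I) v_1 = (0, 0, 0)ᵀ = 0. ✓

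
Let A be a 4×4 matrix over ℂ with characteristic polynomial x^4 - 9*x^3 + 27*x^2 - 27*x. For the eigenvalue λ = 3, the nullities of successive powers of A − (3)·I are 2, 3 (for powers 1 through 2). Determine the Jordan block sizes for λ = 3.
Block sizes for λ = 3: [2, 1]

From the dimensions of kernels of powers, the number of Jordan blocks of size at least j is d_j − d_{j−1} where d_j = dim ker(N^j) (with d_0 = 0). Computing the differences gives [2, 1].
The number of blocks of size exactly k is (#blocks of size ≥ k) − (#blocks of size ≥ k + 1), so the partition is: 1 block(s) of size 1, 1 block(s) of size 2.
In nonincreasing order the block sizes are [2, 1].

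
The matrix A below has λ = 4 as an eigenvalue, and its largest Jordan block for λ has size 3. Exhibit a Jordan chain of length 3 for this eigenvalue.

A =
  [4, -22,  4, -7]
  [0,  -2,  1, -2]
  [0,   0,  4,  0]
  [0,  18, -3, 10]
A Jordan chain for λ = 4 of length 3:
v_1 = (6, 0, 0, 0)ᵀ
v_2 = (-22, -6, 0, 18)ᵀ
v_3 = (0, 1, 0, 0)ᵀ

Let N = A − (4)·I. We want v_3 with N^3 v_3 = 0 but N^2 v_3 ≠ 0; then v_{j-1} := N · v_j for j = 3, …, 2.

Pick v_3 = (0, 1, 0, 0)ᵀ.
Then v_2 = N · v_3 = (-22, -6, 0, 18)ᵀ.
Then v_1 = N · v_2 = (6, 0, 0, 0)ᵀ.

Sanity check: (A − (4)·I) v_1 = (0, 0, 0, 0)ᵀ = 0. ✓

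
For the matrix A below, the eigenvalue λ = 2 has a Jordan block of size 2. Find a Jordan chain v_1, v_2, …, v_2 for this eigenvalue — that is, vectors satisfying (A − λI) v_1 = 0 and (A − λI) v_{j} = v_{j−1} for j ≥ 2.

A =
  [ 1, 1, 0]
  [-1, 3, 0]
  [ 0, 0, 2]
A Jordan chain for λ = 2 of length 2:
v_1 = (-1, -1, 0)ᵀ
v_2 = (1, 0, 0)ᵀ

Let N = A − (2)·I. We want v_2 with N^2 v_2 = 0 but N^1 v_2 ≠ 0; then v_{j-1} := N · v_j for j = 2, …, 2.

Pick v_2 = (1, 0, 0)ᵀ.
Then v_1 = N · v_2 = (-1, -1, 0)ᵀ.

Sanity check: (A − (2)·I) v_1 = (0, 0, 0)ᵀ = 0. ✓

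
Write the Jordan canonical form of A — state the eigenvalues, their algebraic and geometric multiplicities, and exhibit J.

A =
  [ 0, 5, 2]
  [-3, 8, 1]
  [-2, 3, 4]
J_3(4)

The characteristic polynomial is
  det(x·I − A) = x^3 - 12*x^2 + 48*x - 64 = (x - 4)^3

Eigenvalues and multiplicities (the geometric multiplicity of λ is n − rank(A − λI), which equals the number of Jordan blocks for λ):
  λ = 4: algebraic multiplicity = 3, geometric multiplicity = 1

Determining the block sizes for each eigenvalue:
  λ = 4: one block (gm = 1), so the single block has size am = 3 → block sizes [3]

Assembling the blocks gives a Jordan form
J =
  [4, 1, 0]
  [0, 4, 1]
  [0, 0, 4]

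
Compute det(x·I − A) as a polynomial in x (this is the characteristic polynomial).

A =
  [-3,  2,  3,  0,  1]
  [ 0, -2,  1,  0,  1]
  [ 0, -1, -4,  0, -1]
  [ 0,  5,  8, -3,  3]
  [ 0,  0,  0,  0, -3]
x^5 + 15*x^4 + 90*x^3 + 270*x^2 + 405*x + 243

Expanding det(x·I − A) (e.g. by cofactor expansion or by noting that A is similar to its Jordan form J, which has the same characteristic polynomial as A) gives
  χ_A(x) = x^5 + 15*x^4 + 90*x^3 + 270*x^2 + 405*x + 243
which factors as (x + 3)^5. The eigenvalues (with algebraic multiplicities) are λ = -3 with multiplicity 5.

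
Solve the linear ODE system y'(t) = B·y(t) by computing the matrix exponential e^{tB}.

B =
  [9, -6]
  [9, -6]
e^{tB} =
  [3*exp(3*t) - 2, 2 - 2*exp(3*t)]
  [3*exp(3*t) - 3, 3 - 2*exp(3*t)]

Strategy: write B = P · J · P⁻¹ where J is a Jordan canonical form, so e^{tB} = P · e^{tJ} · P⁻¹, and e^{tJ} can be computed block-by-block.

B has Jordan form
J =
  [0, 0]
  [0, 3]
(up to reordering of blocks).

Per-block formulas:
  For a 1×1 block at λ = 0: exp(t · [0]) = [e^(0t)].
  For a 1×1 block at λ = 3: exp(t · [3]) = [e^(3t)].

After assembling e^{tJ} and conjugating by P, we get:

e^{tB} =
  [3*exp(3*t) - 2, 2 - 2*exp(3*t)]
  [3*exp(3*t) - 3, 3 - 2*exp(3*t)]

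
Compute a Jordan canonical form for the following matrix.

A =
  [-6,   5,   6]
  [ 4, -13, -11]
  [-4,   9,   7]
J_3(-4)

The characteristic polynomial is
  det(x·I − A) = x^3 + 12*x^2 + 48*x + 64 = (x + 4)^3

Eigenvalues and multiplicities (the geometric multiplicity of λ is n − rank(A − λI), which equals the number of Jordan blocks for λ):
  λ = -4: algebraic multiplicity = 3, geometric multiplicity = 1

Determining the block sizes for each eigenvalue:
  λ = -4: one block (gm = 1), so the single block has size am = 3 → block sizes [3]

Assembling the blocks gives a Jordan form
J =
  [-4,  1,  0]
  [ 0, -4,  1]
  [ 0,  0, -4]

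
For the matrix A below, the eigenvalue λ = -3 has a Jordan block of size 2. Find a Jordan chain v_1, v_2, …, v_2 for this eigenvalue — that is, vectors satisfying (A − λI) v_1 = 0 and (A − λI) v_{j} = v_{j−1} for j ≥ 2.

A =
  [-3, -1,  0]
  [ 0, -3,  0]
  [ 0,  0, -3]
A Jordan chain for λ = -3 of length 2:
v_1 = (-1, 0, 0)ᵀ
v_2 = (0, 1, 0)ᵀ

Let N = A − (-3)·I. We want v_2 with N^2 v_2 = 0 but N^1 v_2 ≠ 0; then v_{j-1} := N · v_j for j = 2, …, 2.

Pick v_2 = (0, 1, 0)ᵀ.
Then v_1 = N · v_2 = (-1, 0, 0)ᵀ.

Sanity check: (A − (-3)·I) v_1 = (0, 0, 0)ᵀ = 0. ✓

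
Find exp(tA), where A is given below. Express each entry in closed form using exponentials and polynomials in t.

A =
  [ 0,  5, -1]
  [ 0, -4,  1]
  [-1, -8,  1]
e^{tA} =
  [t^2*exp(-t) + t*exp(-t) + exp(-t), -t^2*exp(-t) + 5*t*exp(-t), t^2*exp(-t) - t*exp(-t)]
  [-t^2*exp(-t)/2, t^2*exp(-t)/2 - 3*t*exp(-t) + exp(-t), -t^2*exp(-t)/2 + t*exp(-t)]
  [-3*t^2*exp(-t)/2 - t*exp(-t), 3*t^2*exp(-t)/2 - 8*t*exp(-t), -3*t^2*exp(-t)/2 + 2*t*exp(-t) + exp(-t)]

Strategy: write A = P · J · P⁻¹ where J is a Jordan canonical form, so e^{tA} = P · e^{tJ} · P⁻¹, and e^{tJ} can be computed block-by-block.

A has Jordan form
J =
  [-1,  1,  0]
  [ 0, -1,  1]
  [ 0,  0, -1]
(up to reordering of blocks).

Per-block formulas:
  For a 3×3 Jordan block J_3(-1): exp(t · J_3(-1)) = e^(-1t)·(I + t·N + (t^2/2)·N^2), where N is the 3×3 nilpotent shift.

After assembling e^{tJ} and conjugating by P, we get:

e^{tA} =
  [t^2*exp(-t) + t*exp(-t) + exp(-t), -t^2*exp(-t) + 5*t*exp(-t), t^2*exp(-t) - t*exp(-t)]
  [-t^2*exp(-t)/2, t^2*exp(-t)/2 - 3*t*exp(-t) + exp(-t), -t^2*exp(-t)/2 + t*exp(-t)]
  [-3*t^2*exp(-t)/2 - t*exp(-t), 3*t^2*exp(-t)/2 - 8*t*exp(-t), -3*t^2*exp(-t)/2 + 2*t*exp(-t) + exp(-t)]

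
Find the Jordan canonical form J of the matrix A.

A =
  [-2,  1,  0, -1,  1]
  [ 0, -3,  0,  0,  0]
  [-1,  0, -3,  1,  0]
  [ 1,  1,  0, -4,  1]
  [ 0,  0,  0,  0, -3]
J_2(-3) ⊕ J_2(-3) ⊕ J_1(-3)

The characteristic polynomial is
  det(x·I − A) = x^5 + 15*x^4 + 90*x^3 + 270*x^2 + 405*x + 243 = (x + 3)^5

Eigenvalues and multiplicities (the geometric multiplicity of λ is n − rank(A − λI), which equals the number of Jordan blocks for λ):
  λ = -3: algebraic multiplicity = 5, geometric multiplicity = 3

Determining the block sizes for each eigenvalue:
  λ = -3: with am = 5 and gm = 3, the partition is not yet determined (e.g. several partitions of 5 into 3 parts exist). Let N = A − (-3)·I. Computing rank(N^1) = 2, rank(N^2) = 0; the number of blocks of size ≥ j is rank(N^{j−1}) − rank(N^j), giving [3, 2]. So we have 2 block(s) of size 2, 1 block(s) of size 1 → block sizes [2, 2, 1]

Assembling the blocks gives a Jordan form
J =
  [-3,  1,  0,  0,  0]
  [ 0, -3,  0,  0,  0]
  [ 0,  0, -3,  1,  0]
  [ 0,  0,  0, -3,  0]
  [ 0,  0,  0,  0, -3]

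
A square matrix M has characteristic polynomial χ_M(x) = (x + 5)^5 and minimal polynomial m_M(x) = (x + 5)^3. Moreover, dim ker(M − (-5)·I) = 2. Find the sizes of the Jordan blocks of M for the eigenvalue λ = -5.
Block sizes for λ = -5: [3, 2]

Step 1 — from the characteristic polynomial, algebraic multiplicity of λ = -5 is 5. From dim ker(M − (-5)·I) = 2, there are exactly 2 Jordan blocks for λ = -5.
Step 2 — from the minimal polynomial, the factor (x + 5)^3 tells us the largest block for λ = -5 has size 3.
Step 3 — with total size 5, 2 blocks, and largest block 3, the block sizes (in nonincreasing order) are [3, 2].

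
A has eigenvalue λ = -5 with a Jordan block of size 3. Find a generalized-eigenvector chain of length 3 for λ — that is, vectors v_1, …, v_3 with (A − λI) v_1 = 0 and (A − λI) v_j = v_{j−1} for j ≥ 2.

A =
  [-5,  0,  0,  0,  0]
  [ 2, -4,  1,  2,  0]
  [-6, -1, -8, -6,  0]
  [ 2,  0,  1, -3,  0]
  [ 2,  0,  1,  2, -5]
A Jordan chain for λ = -5 of length 3:
v_1 = (0, 0, 4, -2, -2)ᵀ
v_2 = (0, 2, -6, 2, 2)ᵀ
v_3 = (1, 0, 0, 0, 0)ᵀ

Let N = A − (-5)·I. We want v_3 with N^3 v_3 = 0 but N^2 v_3 ≠ 0; then v_{j-1} := N · v_j for j = 3, …, 2.

Pick v_3 = (1, 0, 0, 0, 0)ᵀ.
Then v_2 = N · v_3 = (0, 2, -6, 2, 2)ᵀ.
Then v_1 = N · v_2 = (0, 0, 4, -2, -2)ᵀ.

Sanity check: (A − (-5)·I) v_1 = (0, 0, 0, 0, 0)ᵀ = 0. ✓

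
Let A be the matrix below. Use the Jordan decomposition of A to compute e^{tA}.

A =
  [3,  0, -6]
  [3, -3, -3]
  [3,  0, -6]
e^{tA} =
  [2 - exp(-3*t), 0, -2 + 2*exp(-3*t)]
  [1 - exp(-3*t), exp(-3*t), -1 + exp(-3*t)]
  [1 - exp(-3*t), 0, -1 + 2*exp(-3*t)]

Strategy: write A = P · J · P⁻¹ where J is a Jordan canonical form, so e^{tA} = P · e^{tJ} · P⁻¹, and e^{tJ} can be computed block-by-block.

A has Jordan form
J =
  [-3,  0, 0]
  [ 0, -3, 0]
  [ 0,  0, 0]
(up to reordering of blocks).

Per-block formulas:
  For a 1×1 block at λ = -3: exp(t · [-3]) = [e^(-3t)].
  For a 1×1 block at λ = 0: exp(t · [0]) = [e^(0t)].

After assembling e^{tJ} and conjugating by P, we get:

e^{tA} =
  [2 - exp(-3*t), 0, -2 + 2*exp(-3*t)]
  [1 - exp(-3*t), exp(-3*t), -1 + exp(-3*t)]
  [1 - exp(-3*t), 0, -1 + 2*exp(-3*t)]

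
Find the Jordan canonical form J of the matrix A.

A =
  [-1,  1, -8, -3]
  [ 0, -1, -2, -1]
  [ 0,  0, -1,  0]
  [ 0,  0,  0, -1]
J_3(-1) ⊕ J_1(-1)

The characteristic polynomial is
  det(x·I − A) = x^4 + 4*x^3 + 6*x^2 + 4*x + 1 = (x + 1)^4

Eigenvalues and multiplicities (the geometric multiplicity of λ is n − rank(A − λI), which equals the number of Jordan blocks for λ):
  λ = -1: algebraic multiplicity = 4, geometric multiplicity = 2

Determining the block sizes for each eigenvalue:
  λ = -1: with am = 4 and gm = 2, the partition is not yet determined (e.g. several partitions of 4 into 2 parts exist). Let N = A − (-1)·I. Computing rank(N^1) = 2, rank(N^2) = 1, rank(N^3) = 0; the number of blocks of size ≥ j is rank(N^{j−1}) − rank(N^j), giving [2, 1, 1]. So we have 1 block(s) of size 3, 1 block(s) of size 1 → block sizes [3, 1]

Assembling the blocks gives a Jordan form
J =
  [-1,  1,  0,  0]
  [ 0, -1,  1,  0]
  [ 0,  0, -1,  0]
  [ 0,  0,  0, -1]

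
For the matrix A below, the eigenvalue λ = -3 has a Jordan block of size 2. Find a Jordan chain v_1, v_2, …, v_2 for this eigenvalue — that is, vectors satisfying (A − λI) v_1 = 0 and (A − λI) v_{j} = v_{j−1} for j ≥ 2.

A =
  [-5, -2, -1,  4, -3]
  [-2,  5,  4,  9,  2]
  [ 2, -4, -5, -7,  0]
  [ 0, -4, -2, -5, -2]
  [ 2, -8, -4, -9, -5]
A Jordan chain for λ = -3 of length 2:
v_1 = (-2, -2, 2, 0, 2)ᵀ
v_2 = (1, 0, 0, 0, 0)ᵀ

Let N = A − (-3)·I. We want v_2 with N^2 v_2 = 0 but N^1 v_2 ≠ 0; then v_{j-1} := N · v_j for j = 2, …, 2.

Pick v_2 = (1, 0, 0, 0, 0)ᵀ.
Then v_1 = N · v_2 = (-2, -2, 2, 0, 2)ᵀ.

Sanity check: (A − (-3)·I) v_1 = (0, 0, 0, 0, 0)ᵀ = 0. ✓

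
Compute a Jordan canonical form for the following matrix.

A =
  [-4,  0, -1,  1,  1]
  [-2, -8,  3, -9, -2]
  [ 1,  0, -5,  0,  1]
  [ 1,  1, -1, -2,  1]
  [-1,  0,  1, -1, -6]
J_3(-5) ⊕ J_2(-5)

The characteristic polynomial is
  det(x·I − A) = x^5 + 25*x^4 + 250*x^3 + 1250*x^2 + 3125*x + 3125 = (x + 5)^5

Eigenvalues and multiplicities (the geometric multiplicity of λ is n − rank(A − λI), which equals the number of Jordan blocks for λ):
  λ = -5: algebraic multiplicity = 5, geometric multiplicity = 2

Determining the block sizes for each eigenvalue:
  λ = -5: with am = 5 and gm = 2, the partition is not yet determined (e.g. several partitions of 5 into 2 parts exist). Let N = A − (-5)·I. Computing rank(N^1) = 3, rank(N^2) = 1, rank(N^3) = 0; the number of blocks of size ≥ j is rank(N^{j−1}) − rank(N^j), giving [2, 2, 1]. So we have 1 block(s) of size 3, 1 block(s) of size 2 → block sizes [3, 2]

Assembling the blocks gives a Jordan form
J =
  [-5,  1,  0,  0,  0]
  [ 0, -5,  1,  0,  0]
  [ 0,  0, -5,  0,  0]
  [ 0,  0,  0, -5,  1]
  [ 0,  0,  0,  0, -5]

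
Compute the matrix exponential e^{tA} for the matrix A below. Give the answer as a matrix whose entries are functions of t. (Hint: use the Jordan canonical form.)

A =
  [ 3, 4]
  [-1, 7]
e^{tA} =
  [-2*t*exp(5*t) + exp(5*t), 4*t*exp(5*t)]
  [-t*exp(5*t), 2*t*exp(5*t) + exp(5*t)]

Strategy: write A = P · J · P⁻¹ where J is a Jordan canonical form, so e^{tA} = P · e^{tJ} · P⁻¹, and e^{tJ} can be computed block-by-block.

A has Jordan form
J =
  [5, 1]
  [0, 5]
(up to reordering of blocks).

Per-block formulas:
  For a 2×2 Jordan block J_2(5): exp(t · J_2(5)) = e^(5t)·(I + t·N), where N is the 2×2 nilpotent shift.

After assembling e^{tJ} and conjugating by P, we get:

e^{tA} =
  [-2*t*exp(5*t) + exp(5*t), 4*t*exp(5*t)]
  [-t*exp(5*t), 2*t*exp(5*t) + exp(5*t)]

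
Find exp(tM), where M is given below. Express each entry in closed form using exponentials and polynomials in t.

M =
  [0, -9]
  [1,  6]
e^{tM} =
  [-3*t*exp(3*t) + exp(3*t), -9*t*exp(3*t)]
  [t*exp(3*t), 3*t*exp(3*t) + exp(3*t)]

Strategy: write M = P · J · P⁻¹ where J is a Jordan canonical form, so e^{tM} = P · e^{tJ} · P⁻¹, and e^{tJ} can be computed block-by-block.

M has Jordan form
J =
  [3, 1]
  [0, 3]
(up to reordering of blocks).

Per-block formulas:
  For a 2×2 Jordan block J_2(3): exp(t · J_2(3)) = e^(3t)·(I + t·N), where N is the 2×2 nilpotent shift.

After assembling e^{tJ} and conjugating by P, we get:

e^{tM} =
  [-3*t*exp(3*t) + exp(3*t), -9*t*exp(3*t)]
  [t*exp(3*t), 3*t*exp(3*t) + exp(3*t)]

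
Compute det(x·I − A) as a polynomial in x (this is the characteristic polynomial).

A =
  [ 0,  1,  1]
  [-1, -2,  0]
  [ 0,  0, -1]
x^3 + 3*x^2 + 3*x + 1

Expanding det(x·I − A) (e.g. by cofactor expansion or by noting that A is similar to its Jordan form J, which has the same characteristic polynomial as A) gives
  χ_A(x) = x^3 + 3*x^2 + 3*x + 1
which factors as (x + 1)^3. The eigenvalues (with algebraic multiplicities) are λ = -1 with multiplicity 3.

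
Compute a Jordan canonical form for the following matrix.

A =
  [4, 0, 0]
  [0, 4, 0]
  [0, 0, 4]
J_1(4) ⊕ J_1(4) ⊕ J_1(4)

The characteristic polynomial is
  det(x·I − A) = x^3 - 12*x^2 + 48*x - 64 = (x - 4)^3

Eigenvalues and multiplicities (the geometric multiplicity of λ is n − rank(A − λI), which equals the number of Jordan blocks for λ):
  λ = 4: algebraic multiplicity = 3, geometric multiplicity = 3

Determining the block sizes for each eigenvalue:
  λ = 4: gm = am = 3, so every block has size 1 → block sizes [1, 1, 1]

Assembling the blocks gives a Jordan form
J =
  [4, 0, 0]
  [0, 4, 0]
  [0, 0, 4]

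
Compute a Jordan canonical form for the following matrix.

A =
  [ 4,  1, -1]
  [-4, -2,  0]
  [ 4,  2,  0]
J_2(0) ⊕ J_1(2)

The characteristic polynomial is
  det(x·I − A) = x^3 - 2*x^2 = x^2*(x - 2)

Eigenvalues and multiplicities (the geometric multiplicity of λ is n − rank(A − λI), which equals the number of Jordan blocks for λ):
  λ = 0: algebraic multiplicity = 2, geometric multiplicity = 1
  λ = 2: algebraic multiplicity = 1, geometric multiplicity = 1

Determining the block sizes for each eigenvalue:
  λ = 0: one block (gm = 1), so the single block has size am = 2 → block sizes [2]
  λ = 2: one block (gm = 1), so the single block has size am = 1 → block sizes [1]

Assembling the blocks gives a Jordan form
J =
  [0, 1, 0]
  [0, 0, 0]
  [0, 0, 2]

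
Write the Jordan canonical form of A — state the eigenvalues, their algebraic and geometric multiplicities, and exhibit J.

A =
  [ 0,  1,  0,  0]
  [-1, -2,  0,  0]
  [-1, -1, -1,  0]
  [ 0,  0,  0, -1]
J_2(-1) ⊕ J_1(-1) ⊕ J_1(-1)

The characteristic polynomial is
  det(x·I − A) = x^4 + 4*x^3 + 6*x^2 + 4*x + 1 = (x + 1)^4

Eigenvalues and multiplicities (the geometric multiplicity of λ is n − rank(A − λI), which equals the number of Jordan blocks for λ):
  λ = -1: algebraic multiplicity = 4, geometric multiplicity = 3

Determining the block sizes for each eigenvalue:
  λ = -1: 3 blocks summing to 4 forces exactly one block of size 2 and the rest size 1 → block sizes [2, 1, 1]

Assembling the blocks gives a Jordan form
J =
  [-1,  1,  0,  0]
  [ 0, -1,  0,  0]
  [ 0,  0, -1,  0]
  [ 0,  0,  0, -1]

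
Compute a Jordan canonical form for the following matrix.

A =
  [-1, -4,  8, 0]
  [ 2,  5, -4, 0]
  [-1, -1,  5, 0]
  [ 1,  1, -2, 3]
J_2(3) ⊕ J_1(3) ⊕ J_1(3)

The characteristic polynomial is
  det(x·I − A) = x^4 - 12*x^3 + 54*x^2 - 108*x + 81 = (x - 3)^4

Eigenvalues and multiplicities (the geometric multiplicity of λ is n − rank(A − λI), which equals the number of Jordan blocks for λ):
  λ = 3: algebraic multiplicity = 4, geometric multiplicity = 3

Determining the block sizes for each eigenvalue:
  λ = 3: 3 blocks summing to 4 forces exactly one block of size 2 and the rest size 1 → block sizes [2, 1, 1]

Assembling the blocks gives a Jordan form
J =
  [3, 1, 0, 0]
  [0, 3, 0, 0]
  [0, 0, 3, 0]
  [0, 0, 0, 3]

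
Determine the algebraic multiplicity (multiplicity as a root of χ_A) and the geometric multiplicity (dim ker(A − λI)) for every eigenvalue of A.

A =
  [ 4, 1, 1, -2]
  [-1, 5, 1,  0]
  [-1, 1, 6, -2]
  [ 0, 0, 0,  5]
λ = 5: alg = 4, geom = 2

Step 1 — factor the characteristic polynomial to read off the algebraic multiplicities:
  χ_A(x) = (x - 5)^4

Step 2 — compute geometric multiplicities via the rank-nullity identity g(λ) = n − rank(A − λI):
  rank(A − (5)·I) = 2, so dim ker(A − (5)·I) = n − 2 = 2

Summary:
  λ = 5: algebraic multiplicity = 4, geometric multiplicity = 2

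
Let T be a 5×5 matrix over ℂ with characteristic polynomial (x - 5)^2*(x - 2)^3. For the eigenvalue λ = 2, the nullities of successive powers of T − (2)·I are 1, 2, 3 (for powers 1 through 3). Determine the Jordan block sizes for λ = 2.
Block sizes for λ = 2: [3]

From the dimensions of kernels of powers, the number of Jordan blocks of size at least j is d_j − d_{j−1} where d_j = dim ker(N^j) (with d_0 = 0). Computing the differences gives [1, 1, 1].
The number of blocks of size exactly k is (#blocks of size ≥ k) − (#blocks of size ≥ k + 1), so the partition is: 1 block(s) of size 3.
In nonincreasing order the block sizes are [3].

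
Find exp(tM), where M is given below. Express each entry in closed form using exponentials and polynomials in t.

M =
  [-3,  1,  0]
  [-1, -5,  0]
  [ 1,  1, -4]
e^{tM} =
  [t*exp(-4*t) + exp(-4*t), t*exp(-4*t), 0]
  [-t*exp(-4*t), -t*exp(-4*t) + exp(-4*t), 0]
  [t*exp(-4*t), t*exp(-4*t), exp(-4*t)]

Strategy: write M = P · J · P⁻¹ where J is a Jordan canonical form, so e^{tM} = P · e^{tJ} · P⁻¹, and e^{tJ} can be computed block-by-block.

M has Jordan form
J =
  [-4,  1,  0]
  [ 0, -4,  0]
  [ 0,  0, -4]
(up to reordering of blocks).

Per-block formulas:
  For a 2×2 Jordan block J_2(-4): exp(t · J_2(-4)) = e^(-4t)·(I + t·N), where N is the 2×2 nilpotent shift.
  For a 1×1 block at λ = -4: exp(t · [-4]) = [e^(-4t)].

After assembling e^{tJ} and conjugating by P, we get:

e^{tM} =
  [t*exp(-4*t) + exp(-4*t), t*exp(-4*t), 0]
  [-t*exp(-4*t), -t*exp(-4*t) + exp(-4*t), 0]
  [t*exp(-4*t), t*exp(-4*t), exp(-4*t)]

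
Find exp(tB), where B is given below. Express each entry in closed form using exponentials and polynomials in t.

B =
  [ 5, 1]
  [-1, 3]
e^{tB} =
  [t*exp(4*t) + exp(4*t), t*exp(4*t)]
  [-t*exp(4*t), -t*exp(4*t) + exp(4*t)]

Strategy: write B = P · J · P⁻¹ where J is a Jordan canonical form, so e^{tB} = P · e^{tJ} · P⁻¹, and e^{tJ} can be computed block-by-block.

B has Jordan form
J =
  [4, 1]
  [0, 4]
(up to reordering of blocks).

Per-block formulas:
  For a 2×2 Jordan block J_2(4): exp(t · J_2(4)) = e^(4t)·(I + t·N), where N is the 2×2 nilpotent shift.

After assembling e^{tJ} and conjugating by P, we get:

e^{tB} =
  [t*exp(4*t) + exp(4*t), t*exp(4*t)]
  [-t*exp(4*t), -t*exp(4*t) + exp(4*t)]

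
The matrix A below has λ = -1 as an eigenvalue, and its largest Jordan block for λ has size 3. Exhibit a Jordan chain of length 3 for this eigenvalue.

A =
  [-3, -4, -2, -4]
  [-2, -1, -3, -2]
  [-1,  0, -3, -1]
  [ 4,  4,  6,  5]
A Jordan chain for λ = -1 of length 3:
v_1 = (-2, -1, 0, 2)ᵀ
v_2 = (-2, -2, -1, 4)ᵀ
v_3 = (1, 0, 0, 0)ᵀ

Let N = A − (-1)·I. We want v_3 with N^3 v_3 = 0 but N^2 v_3 ≠ 0; then v_{j-1} := N · v_j for j = 3, …, 2.

Pick v_3 = (1, 0, 0, 0)ᵀ.
Then v_2 = N · v_3 = (-2, -2, -1, 4)ᵀ.
Then v_1 = N · v_2 = (-2, -1, 0, 2)ᵀ.

Sanity check: (A − (-1)·I) v_1 = (0, 0, 0, 0)ᵀ = 0. ✓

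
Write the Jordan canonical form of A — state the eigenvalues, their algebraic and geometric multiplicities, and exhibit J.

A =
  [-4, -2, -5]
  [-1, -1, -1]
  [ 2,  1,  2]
J_3(-1)

The characteristic polynomial is
  det(x·I − A) = x^3 + 3*x^2 + 3*x + 1 = (x + 1)^3

Eigenvalues and multiplicities (the geometric multiplicity of λ is n − rank(A − λI), which equals the number of Jordan blocks for λ):
  λ = -1: algebraic multiplicity = 3, geometric multiplicity = 1

Determining the block sizes for each eigenvalue:
  λ = -1: one block (gm = 1), so the single block has size am = 3 → block sizes [3]

Assembling the blocks gives a Jordan form
J =
  [-1,  1,  0]
  [ 0, -1,  1]
  [ 0,  0, -1]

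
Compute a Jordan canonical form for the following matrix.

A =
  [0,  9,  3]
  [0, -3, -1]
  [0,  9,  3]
J_2(0) ⊕ J_1(0)

The characteristic polynomial is
  det(x·I − A) = x^3

Eigenvalues and multiplicities (the geometric multiplicity of λ is n − rank(A − λI), which equals the number of Jordan blocks for λ):
  λ = 0: algebraic multiplicity = 3, geometric multiplicity = 2

Determining the block sizes for each eigenvalue:
  λ = 0: 2 blocks summing to 3 forces exactly one block of size 2 and the rest size 1 → block sizes [2, 1]

Assembling the blocks gives a Jordan form
J =
  [0, 1, 0]
  [0, 0, 0]
  [0, 0, 0]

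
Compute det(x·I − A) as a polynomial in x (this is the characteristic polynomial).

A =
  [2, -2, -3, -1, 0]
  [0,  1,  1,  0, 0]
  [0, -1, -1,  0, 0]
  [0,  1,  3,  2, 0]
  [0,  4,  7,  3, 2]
x^5 - 6*x^4 + 12*x^3 - 8*x^2

Expanding det(x·I − A) (e.g. by cofactor expansion or by noting that A is similar to its Jordan form J, which has the same characteristic polynomial as A) gives
  χ_A(x) = x^5 - 6*x^4 + 12*x^3 - 8*x^2
which factors as x^2*(x - 2)^3. The eigenvalues (with algebraic multiplicities) are λ = 0 with multiplicity 2, λ = 2 with multiplicity 3.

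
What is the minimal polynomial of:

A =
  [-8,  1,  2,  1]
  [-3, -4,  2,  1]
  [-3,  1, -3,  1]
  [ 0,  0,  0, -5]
x^2 + 10*x + 25

The characteristic polynomial is χ_A(x) = (x + 5)^4, so the eigenvalues are known. The minimal polynomial is
  m_A(x) = Π_λ (x − λ)^{k_λ}
where k_λ is the size of the *largest* Jordan block for λ (equivalently, the smallest k with (A − λI)^k v = 0 for every generalised eigenvector v of λ).

  λ = -5: largest Jordan block has size 2, contributing (x + 5)^2

So m_A(x) = (x + 5)^2 = x^2 + 10*x + 25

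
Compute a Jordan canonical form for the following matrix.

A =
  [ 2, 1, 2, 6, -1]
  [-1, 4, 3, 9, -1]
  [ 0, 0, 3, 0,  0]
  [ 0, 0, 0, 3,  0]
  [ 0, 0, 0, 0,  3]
J_3(3) ⊕ J_1(3) ⊕ J_1(3)

The characteristic polynomial is
  det(x·I − A) = x^5 - 15*x^4 + 90*x^3 - 270*x^2 + 405*x - 243 = (x - 3)^5

Eigenvalues and multiplicities (the geometric multiplicity of λ is n − rank(A − λI), which equals the number of Jordan blocks for λ):
  λ = 3: algebraic multiplicity = 5, geometric multiplicity = 3

Determining the block sizes for each eigenvalue:
  λ = 3: with am = 5 and gm = 3, the partition is not yet determined (e.g. several partitions of 5 into 3 parts exist). Let N = A − (3)·I. Computing rank(N^1) = 2, rank(N^2) = 1, rank(N^3) = 0; the number of blocks of size ≥ j is rank(N^{j−1}) − rank(N^j), giving [3, 1, 1]. So we have 1 block(s) of size 3, 2 block(s) of size 1 → block sizes [3, 1, 1]

Assembling the blocks gives a Jordan form
J =
  [3, 1, 0, 0, 0]
  [0, 3, 1, 0, 0]
  [0, 0, 3, 0, 0]
  [0, 0, 0, 3, 0]
  [0, 0, 0, 0, 3]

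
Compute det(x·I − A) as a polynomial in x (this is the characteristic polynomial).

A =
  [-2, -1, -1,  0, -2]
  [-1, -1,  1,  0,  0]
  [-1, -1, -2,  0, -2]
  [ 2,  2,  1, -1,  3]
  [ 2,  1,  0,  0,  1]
x^5 + 5*x^4 + 10*x^3 + 10*x^2 + 5*x + 1

Expanding det(x·I − A) (e.g. by cofactor expansion or by noting that A is similar to its Jordan form J, which has the same characteristic polynomial as A) gives
  χ_A(x) = x^5 + 5*x^4 + 10*x^3 + 10*x^2 + 5*x + 1
which factors as (x + 1)^5. The eigenvalues (with algebraic multiplicities) are λ = -1 with multiplicity 5.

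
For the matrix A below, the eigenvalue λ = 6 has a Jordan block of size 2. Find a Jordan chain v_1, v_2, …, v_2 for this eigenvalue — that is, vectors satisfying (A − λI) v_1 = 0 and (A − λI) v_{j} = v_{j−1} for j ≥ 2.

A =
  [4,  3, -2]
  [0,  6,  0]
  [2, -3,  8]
A Jordan chain for λ = 6 of length 2:
v_1 = (-2, 0, 2)ᵀ
v_2 = (1, 0, 0)ᵀ

Let N = A − (6)·I. We want v_2 with N^2 v_2 = 0 but N^1 v_2 ≠ 0; then v_{j-1} := N · v_j for j = 2, …, 2.

Pick v_2 = (1, 0, 0)ᵀ.
Then v_1 = N · v_2 = (-2, 0, 2)ᵀ.

Sanity check: (A − (6)·I) v_1 = (0, 0, 0)ᵀ = 0. ✓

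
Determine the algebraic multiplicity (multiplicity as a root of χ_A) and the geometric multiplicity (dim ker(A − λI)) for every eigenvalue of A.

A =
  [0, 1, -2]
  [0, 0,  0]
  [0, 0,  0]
λ = 0: alg = 3, geom = 2

Step 1 — factor the characteristic polynomial to read off the algebraic multiplicities:
  χ_A(x) = x^3

Step 2 — compute geometric multiplicities via the rank-nullity identity g(λ) = n − rank(A − λI):
  rank(A − (0)·I) = 1, so dim ker(A − (0)·I) = n − 1 = 2

Summary:
  λ = 0: algebraic multiplicity = 3, geometric multiplicity = 2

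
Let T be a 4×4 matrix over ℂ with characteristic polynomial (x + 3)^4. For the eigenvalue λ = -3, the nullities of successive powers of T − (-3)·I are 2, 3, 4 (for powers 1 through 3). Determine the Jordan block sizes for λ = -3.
Block sizes for λ = -3: [3, 1]

From the dimensions of kernels of powers, the number of Jordan blocks of size at least j is d_j − d_{j−1} where d_j = dim ker(N^j) (with d_0 = 0). Computing the differences gives [2, 1, 1].
The number of blocks of size exactly k is (#blocks of size ≥ k) − (#blocks of size ≥ k + 1), so the partition is: 1 block(s) of size 1, 1 block(s) of size 3.
In nonincreasing order the block sizes are [3, 1].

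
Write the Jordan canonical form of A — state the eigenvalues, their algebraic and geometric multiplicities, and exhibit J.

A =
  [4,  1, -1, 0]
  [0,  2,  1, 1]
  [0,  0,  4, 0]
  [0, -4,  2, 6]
J_3(4) ⊕ J_1(4)

The characteristic polynomial is
  det(x·I − A) = x^4 - 16*x^3 + 96*x^2 - 256*x + 256 = (x - 4)^4

Eigenvalues and multiplicities (the geometric multiplicity of λ is n − rank(A − λI), which equals the number of Jordan blocks for λ):
  λ = 4: algebraic multiplicity = 4, geometric multiplicity = 2

Determining the block sizes for each eigenvalue:
  λ = 4: with am = 4 and gm = 2, the partition is not yet determined (e.g. several partitions of 4 into 2 parts exist). Let N = A − (4)·I. Computing rank(N^1) = 2, rank(N^2) = 1, rank(N^3) = 0; the number of blocks of size ≥ j is rank(N^{j−1}) − rank(N^j), giving [2, 1, 1]. So we have 1 block(s) of size 3, 1 block(s) of size 1 → block sizes [3, 1]

Assembling the blocks gives a Jordan form
J =
  [4, 1, 0, 0]
  [0, 4, 1, 0]
  [0, 0, 4, 0]
  [0, 0, 0, 4]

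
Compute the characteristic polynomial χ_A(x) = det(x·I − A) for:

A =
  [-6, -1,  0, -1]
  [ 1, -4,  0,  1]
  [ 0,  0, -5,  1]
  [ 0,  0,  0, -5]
x^4 + 20*x^3 + 150*x^2 + 500*x + 625

Expanding det(x·I − A) (e.g. by cofactor expansion or by noting that A is similar to its Jordan form J, which has the same characteristic polynomial as A) gives
  χ_A(x) = x^4 + 20*x^3 + 150*x^2 + 500*x + 625
which factors as (x + 5)^4. The eigenvalues (with algebraic multiplicities) are λ = -5 with multiplicity 4.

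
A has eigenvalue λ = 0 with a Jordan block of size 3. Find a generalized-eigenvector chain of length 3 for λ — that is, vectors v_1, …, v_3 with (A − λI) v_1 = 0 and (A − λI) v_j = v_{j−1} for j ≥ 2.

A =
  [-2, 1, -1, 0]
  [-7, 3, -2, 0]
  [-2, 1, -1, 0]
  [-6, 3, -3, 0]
A Jordan chain for λ = 0 of length 3:
v_1 = (-1, -3, -1, -3)ᵀ
v_2 = (-2, -7, -2, -6)ᵀ
v_3 = (1, 0, 0, 0)ᵀ

Let N = A − (0)·I. We want v_3 with N^3 v_3 = 0 but N^2 v_3 ≠ 0; then v_{j-1} := N · v_j for j = 3, …, 2.

Pick v_3 = (1, 0, 0, 0)ᵀ.
Then v_2 = N · v_3 = (-2, -7, -2, -6)ᵀ.
Then v_1 = N · v_2 = (-1, -3, -1, -3)ᵀ.

Sanity check: (A − (0)·I) v_1 = (0, 0, 0, 0)ᵀ = 0. ✓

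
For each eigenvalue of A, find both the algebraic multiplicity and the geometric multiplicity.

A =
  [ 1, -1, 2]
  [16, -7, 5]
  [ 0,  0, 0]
λ = -3: alg = 2, geom = 1; λ = 0: alg = 1, geom = 1

Step 1 — factor the characteristic polynomial to read off the algebraic multiplicities:
  χ_A(x) = x*(x + 3)^2

Step 2 — compute geometric multiplicities via the rank-nullity identity g(λ) = n − rank(A − λI):
  rank(A − (-3)·I) = 2, so dim ker(A − (-3)·I) = n − 2 = 1
  rank(A − (0)·I) = 2, so dim ker(A − (0)·I) = n − 2 = 1

Summary:
  λ = -3: algebraic multiplicity = 2, geometric multiplicity = 1
  λ = 0: algebraic multiplicity = 1, geometric multiplicity = 1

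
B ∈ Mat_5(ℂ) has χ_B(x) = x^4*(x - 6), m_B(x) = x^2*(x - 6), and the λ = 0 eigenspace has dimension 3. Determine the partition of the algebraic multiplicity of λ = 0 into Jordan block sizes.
Block sizes for λ = 0: [2, 1, 1]

Step 1 — from the characteristic polynomial, algebraic multiplicity of λ = 0 is 4. From dim ker(B − (0)·I) = 3, there are exactly 3 Jordan blocks for λ = 0.
Step 2 — from the minimal polynomial, the factor (x − 0)^2 tells us the largest block for λ = 0 has size 2.
Step 3 — with total size 4, 3 blocks, and largest block 2, the block sizes (in nonincreasing order) are [2, 1, 1].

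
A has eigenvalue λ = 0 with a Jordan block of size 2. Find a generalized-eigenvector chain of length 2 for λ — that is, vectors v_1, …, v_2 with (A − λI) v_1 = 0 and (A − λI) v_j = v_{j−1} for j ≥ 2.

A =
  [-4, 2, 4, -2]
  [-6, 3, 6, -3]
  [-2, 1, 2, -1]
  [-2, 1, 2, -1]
A Jordan chain for λ = 0 of length 2:
v_1 = (-4, -6, -2, -2)ᵀ
v_2 = (1, 0, 0, 0)ᵀ

Let N = A − (0)·I. We want v_2 with N^2 v_2 = 0 but N^1 v_2 ≠ 0; then v_{j-1} := N · v_j for j = 2, …, 2.

Pick v_2 = (1, 0, 0, 0)ᵀ.
Then v_1 = N · v_2 = (-4, -6, -2, -2)ᵀ.

Sanity check: (A − (0)·I) v_1 = (0, 0, 0, 0)ᵀ = 0. ✓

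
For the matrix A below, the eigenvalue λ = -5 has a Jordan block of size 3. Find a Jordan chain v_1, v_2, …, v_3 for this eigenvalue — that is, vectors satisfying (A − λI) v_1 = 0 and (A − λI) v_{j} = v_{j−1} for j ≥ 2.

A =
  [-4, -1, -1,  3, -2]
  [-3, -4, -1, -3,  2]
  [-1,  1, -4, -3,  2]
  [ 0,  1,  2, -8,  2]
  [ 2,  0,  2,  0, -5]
A Jordan chain for λ = -5 of length 3:
v_1 = (1, -1, -1, -1, 0)ᵀ
v_2 = (1, -3, -1, 0, 2)ᵀ
v_3 = (1, 0, 0, 0, 0)ᵀ

Let N = A − (-5)·I. We want v_3 with N^3 v_3 = 0 but N^2 v_3 ≠ 0; then v_{j-1} := N · v_j for j = 3, …, 2.

Pick v_3 = (1, 0, 0, 0, 0)ᵀ.
Then v_2 = N · v_3 = (1, -3, -1, 0, 2)ᵀ.
Then v_1 = N · v_2 = (1, -1, -1, -1, 0)ᵀ.

Sanity check: (A − (-5)·I) v_1 = (0, 0, 0, 0, 0)ᵀ = 0. ✓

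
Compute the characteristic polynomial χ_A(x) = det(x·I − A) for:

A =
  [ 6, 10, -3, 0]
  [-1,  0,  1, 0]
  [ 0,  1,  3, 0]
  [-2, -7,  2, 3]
x^4 - 12*x^3 + 54*x^2 - 108*x + 81

Expanding det(x·I − A) (e.g. by cofactor expansion or by noting that A is similar to its Jordan form J, which has the same characteristic polynomial as A) gives
  χ_A(x) = x^4 - 12*x^3 + 54*x^2 - 108*x + 81
which factors as (x - 3)^4. The eigenvalues (with algebraic multiplicities) are λ = 3 with multiplicity 4.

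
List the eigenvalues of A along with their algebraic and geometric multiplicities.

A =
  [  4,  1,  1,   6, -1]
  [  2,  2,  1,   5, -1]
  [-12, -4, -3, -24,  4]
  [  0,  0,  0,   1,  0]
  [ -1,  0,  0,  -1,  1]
λ = 1: alg = 5, geom = 3

Step 1 — factor the characteristic polynomial to read off the algebraic multiplicities:
  χ_A(x) = (x - 1)^5

Step 2 — compute geometric multiplicities via the rank-nullity identity g(λ) = n − rank(A − λI):
  rank(A − (1)·I) = 2, so dim ker(A − (1)·I) = n − 2 = 3

Summary:
  λ = 1: algebraic multiplicity = 5, geometric multiplicity = 3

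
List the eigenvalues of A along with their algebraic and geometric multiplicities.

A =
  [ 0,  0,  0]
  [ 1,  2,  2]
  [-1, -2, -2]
λ = 0: alg = 3, geom = 2

Step 1 — factor the characteristic polynomial to read off the algebraic multiplicities:
  χ_A(x) = x^3

Step 2 — compute geometric multiplicities via the rank-nullity identity g(λ) = n − rank(A − λI):
  rank(A − (0)·I) = 1, so dim ker(A − (0)·I) = n − 1 = 2

Summary:
  λ = 0: algebraic multiplicity = 3, geometric multiplicity = 2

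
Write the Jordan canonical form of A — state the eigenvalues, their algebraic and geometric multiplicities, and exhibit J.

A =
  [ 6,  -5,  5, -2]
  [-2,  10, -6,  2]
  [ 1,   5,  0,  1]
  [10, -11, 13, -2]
J_1(2) ⊕ J_3(4)

The characteristic polynomial is
  det(x·I − A) = x^4 - 14*x^3 + 72*x^2 - 160*x + 128 = (x - 4)^3*(x - 2)

Eigenvalues and multiplicities (the geometric multiplicity of λ is n − rank(A − λI), which equals the number of Jordan blocks for λ):
  λ = 2: algebraic multiplicity = 1, geometric multiplicity = 1
  λ = 4: algebraic multiplicity = 3, geometric multiplicity = 1

Determining the block sizes for each eigenvalue:
  λ = 2: one block (gm = 1), so the single block has size am = 1 → block sizes [1]
  λ = 4: one block (gm = 1), so the single block has size am = 3 → block sizes [3]

Assembling the blocks gives a Jordan form
J =
  [2, 0, 0, 0]
  [0, 4, 1, 0]
  [0, 0, 4, 1]
  [0, 0, 0, 4]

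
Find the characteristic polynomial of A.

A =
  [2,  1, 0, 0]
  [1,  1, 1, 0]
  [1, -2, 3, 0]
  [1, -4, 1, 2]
x^4 - 8*x^3 + 24*x^2 - 32*x + 16

Expanding det(x·I − A) (e.g. by cofactor expansion or by noting that A is similar to its Jordan form J, which has the same characteristic polynomial as A) gives
  χ_A(x) = x^4 - 8*x^3 + 24*x^2 - 32*x + 16
which factors as (x - 2)^4. The eigenvalues (with algebraic multiplicities) are λ = 2 with multiplicity 4.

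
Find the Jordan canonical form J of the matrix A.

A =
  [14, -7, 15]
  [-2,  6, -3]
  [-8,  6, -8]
J_3(4)

The characteristic polynomial is
  det(x·I − A) = x^3 - 12*x^2 + 48*x - 64 = (x - 4)^3

Eigenvalues and multiplicities (the geometric multiplicity of λ is n − rank(A − λI), which equals the number of Jordan blocks for λ):
  λ = 4: algebraic multiplicity = 3, geometric multiplicity = 1

Determining the block sizes for each eigenvalue:
  λ = 4: one block (gm = 1), so the single block has size am = 3 → block sizes [3]

Assembling the blocks gives a Jordan form
J =
  [4, 1, 0]
  [0, 4, 1]
  [0, 0, 4]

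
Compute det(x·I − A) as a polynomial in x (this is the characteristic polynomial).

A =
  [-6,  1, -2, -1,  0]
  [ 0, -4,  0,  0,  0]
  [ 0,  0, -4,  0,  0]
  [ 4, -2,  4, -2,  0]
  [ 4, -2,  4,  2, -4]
x^5 + 20*x^4 + 160*x^3 + 640*x^2 + 1280*x + 1024

Expanding det(x·I − A) (e.g. by cofactor expansion or by noting that A is similar to its Jordan form J, which has the same characteristic polynomial as A) gives
  χ_A(x) = x^5 + 20*x^4 + 160*x^3 + 640*x^2 + 1280*x + 1024
which factors as (x + 4)^5. The eigenvalues (with algebraic multiplicities) are λ = -4 with multiplicity 5.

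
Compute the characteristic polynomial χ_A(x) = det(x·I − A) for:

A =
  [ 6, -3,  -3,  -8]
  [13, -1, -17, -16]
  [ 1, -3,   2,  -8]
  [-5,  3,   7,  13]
x^4 - 20*x^3 + 150*x^2 - 500*x + 625

Expanding det(x·I − A) (e.g. by cofactor expansion or by noting that A is similar to its Jordan form J, which has the same characteristic polynomial as A) gives
  χ_A(x) = x^4 - 20*x^3 + 150*x^2 - 500*x + 625
which factors as (x - 5)^4. The eigenvalues (with algebraic multiplicities) are λ = 5 with multiplicity 4.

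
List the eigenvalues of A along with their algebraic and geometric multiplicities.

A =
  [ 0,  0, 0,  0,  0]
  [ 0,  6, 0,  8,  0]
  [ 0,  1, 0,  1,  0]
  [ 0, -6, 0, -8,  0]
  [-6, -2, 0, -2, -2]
λ = -2: alg = 2, geom = 2; λ = 0: alg = 3, geom = 2

Step 1 — factor the characteristic polynomial to read off the algebraic multiplicities:
  χ_A(x) = x^3*(x + 2)^2

Step 2 — compute geometric multiplicities via the rank-nullity identity g(λ) = n − rank(A − λI):
  rank(A − (-2)·I) = 3, so dim ker(A − (-2)·I) = n − 3 = 2
  rank(A − (0)·I) = 3, so dim ker(A − (0)·I) = n − 3 = 2

Summary:
  λ = -2: algebraic multiplicity = 2, geometric multiplicity = 2
  λ = 0: algebraic multiplicity = 3, geometric multiplicity = 2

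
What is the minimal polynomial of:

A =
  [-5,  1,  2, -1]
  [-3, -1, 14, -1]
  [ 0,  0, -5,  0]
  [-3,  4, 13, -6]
x^4 + 17*x^3 + 105*x^2 + 275*x + 250

The characteristic polynomial is χ_A(x) = (x + 2)*(x + 5)^3, so the eigenvalues are known. The minimal polynomial is
  m_A(x) = Π_λ (x − λ)^{k_λ}
where k_λ is the size of the *largest* Jordan block for λ (equivalently, the smallest k with (A − λI)^k v = 0 for every generalised eigenvector v of λ).

  λ = -5: largest Jordan block has size 3, contributing (x + 5)^3
  λ = -2: largest Jordan block has size 1, contributing (x + 2)

So m_A(x) = (x + 2)*(x + 5)^3 = x^4 + 17*x^3 + 105*x^2 + 275*x + 250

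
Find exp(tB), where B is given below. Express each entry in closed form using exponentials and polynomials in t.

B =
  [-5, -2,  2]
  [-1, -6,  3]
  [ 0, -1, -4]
e^{tB} =
  [t^2*exp(-5*t) + exp(-5*t), -2*t*exp(-5*t), -2*t^2*exp(-5*t) + 2*t*exp(-5*t)]
  [t^2*exp(-5*t)/2 - t*exp(-5*t), -t*exp(-5*t) + exp(-5*t), -t^2*exp(-5*t) + 3*t*exp(-5*t)]
  [t^2*exp(-5*t)/2, -t*exp(-5*t), -t^2*exp(-5*t) + t*exp(-5*t) + exp(-5*t)]

Strategy: write B = P · J · P⁻¹ where J is a Jordan canonical form, so e^{tB} = P · e^{tJ} · P⁻¹, and e^{tJ} can be computed block-by-block.

B has Jordan form
J =
  [-5,  1,  0]
  [ 0, -5,  1]
  [ 0,  0, -5]
(up to reordering of blocks).

Per-block formulas:
  For a 3×3 Jordan block J_3(-5): exp(t · J_3(-5)) = e^(-5t)·(I + t·N + (t^2/2)·N^2), where N is the 3×3 nilpotent shift.

After assembling e^{tJ} and conjugating by P, we get:

e^{tB} =
  [t^2*exp(-5*t) + exp(-5*t), -2*t*exp(-5*t), -2*t^2*exp(-5*t) + 2*t*exp(-5*t)]
  [t^2*exp(-5*t)/2 - t*exp(-5*t), -t*exp(-5*t) + exp(-5*t), -t^2*exp(-5*t) + 3*t*exp(-5*t)]
  [t^2*exp(-5*t)/2, -t*exp(-5*t), -t^2*exp(-5*t) + t*exp(-5*t) + exp(-5*t)]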